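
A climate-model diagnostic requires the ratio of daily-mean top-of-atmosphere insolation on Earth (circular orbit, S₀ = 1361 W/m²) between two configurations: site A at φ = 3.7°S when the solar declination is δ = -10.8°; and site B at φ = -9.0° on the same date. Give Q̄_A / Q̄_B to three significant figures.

Q̄_A / Q̄_B ≈ 0.983

— Configuration A (φ=-3.7°):
cos H₀ = −tan(-3.7°) tan(-10.800°) = -0.0123, H₀ = 1.5831 rad.
Bracket: H₀ sin φ sin δ + cos φ cos δ sin H₀ = 1.5831×-0.06453×-0.18738 + 0.99792×0.98229×0.99992 = 0.019142 + 0.980168 = 0.999310.
Q̄ = (S₀/π) × [bracket] = (1361/π) × 0.999310 = 432.92 W/m².
— Configuration B (φ=-9.0°):
cos H₀ = −tan(-9.0°) tan(-10.800°) = -0.0302, H₀ = 1.6010 rad.
Bracket: H₀ sin φ sin δ + cos φ cos δ sin H₀ = 1.6010×-0.15643×-0.18738 + 0.98769×0.98229×0.99954 = 0.046928 + 0.969752 = 1.016680.
Q̄ = (S₀/π) × [bracket] = (1361/π) × 1.016680 = 440.45 W/m².
Ratio Q̄_A / Q̄_B = 432.92 / 440.45 = 0.9829.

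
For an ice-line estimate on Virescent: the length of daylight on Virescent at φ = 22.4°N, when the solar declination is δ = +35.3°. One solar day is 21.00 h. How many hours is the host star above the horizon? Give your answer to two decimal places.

12.48 h

cos H₀ = −tan φ · tan δ = −tan(+22.4°) × tan(+35.300°) = -0.2918, so H₀ = 1.8669 rad = 106.97°.
Daylight = 2H₀/(2π) × 21.00 h = (1.8669/π) × 21.00 = 12.48 h.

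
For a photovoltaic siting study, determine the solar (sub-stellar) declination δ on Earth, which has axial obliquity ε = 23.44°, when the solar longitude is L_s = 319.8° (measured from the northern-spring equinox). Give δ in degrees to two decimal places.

δ = -14.88°

sin δ = sin ε · sin L_s = sin 23.44° × sin 319.8° = -0.256756.
δ = arcsin(-0.256756) = -14.88°.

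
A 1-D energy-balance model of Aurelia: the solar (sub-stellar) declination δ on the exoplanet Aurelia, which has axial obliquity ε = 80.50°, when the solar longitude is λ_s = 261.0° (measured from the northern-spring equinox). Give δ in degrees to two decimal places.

sin δ = sin ε · sin λ_s = sin 80.50° × sin 261.0° = -0.974143.
δ = arcsin(-0.974143) = -76.94°.

δ = -76.94°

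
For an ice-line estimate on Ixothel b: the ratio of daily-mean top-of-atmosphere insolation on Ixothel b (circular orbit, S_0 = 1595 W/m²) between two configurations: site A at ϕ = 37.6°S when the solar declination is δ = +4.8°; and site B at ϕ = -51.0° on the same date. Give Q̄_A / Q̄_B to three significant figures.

— Configuration A (ϕ=-37.6°):
cos h₀ = −tan(-37.6°) tan(+4.800°) = 0.0647, h₀ = 1.5061 rad.
Bracket: h₀ sin ϕ sin δ + cos ϕ cos δ sin h₀ = 1.5061×-0.61015×0.08368 + 0.79229×0.99649×0.99791 = -0.076897 + 0.787859 = 0.710962.
Q̄ = (S_0/π) × [bracket] = (1595/π) × 0.710962 = 360.96 W/m².
— Configuration B (ϕ=-51.0°):
cos h₀ = −tan(-51.0°) tan(+4.800°) = 0.1037, h₀ = 1.4669 rad.
Bracket: h₀ sin ϕ sin δ + cos ϕ cos δ sin h₀ = 1.4669×-0.77715×0.08368 + 0.62932×0.99649×0.99461 = -0.095395 + 0.623731 = 0.528336.
Q̄ = (S_0/π) × [bracket] = (1595/π) × 0.528336 = 268.24 W/m².
Ratio Q̄_A / Q̄_B = 360.96 / 268.24 = 1.346.

Q̄_A / Q̄_B ≈ 1.35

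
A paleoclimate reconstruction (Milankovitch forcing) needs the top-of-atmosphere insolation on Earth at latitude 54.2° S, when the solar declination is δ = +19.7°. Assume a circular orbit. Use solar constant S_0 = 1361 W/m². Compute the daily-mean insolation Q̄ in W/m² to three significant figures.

cos h₀ = −tan(-54.2°) tan(+19.700°) = 0.4965, h₀ = 1.0513 rad.
Bracket: h₀ sin ϕ sin δ + cos ϕ cos δ sin h₀ = 1.0513×-0.81106×0.33710 + 0.58496×0.94147×0.86806 = -0.287434 + 0.478060 = 0.190626.
Q̄ = (S_0/π) × [bracket] = (1361/π) × 0.190626 = 82.58 W/m².

Q̄ ≈ 82.6 W/m²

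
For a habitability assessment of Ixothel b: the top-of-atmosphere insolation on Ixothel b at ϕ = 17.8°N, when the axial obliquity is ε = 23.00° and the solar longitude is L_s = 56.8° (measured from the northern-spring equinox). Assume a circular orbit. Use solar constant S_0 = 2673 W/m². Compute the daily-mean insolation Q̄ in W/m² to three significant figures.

Solar declination: sin δ = sin ε · sin L_s = sin 23.00° × sin 56.8° = 0.32695, so δ = +19.084°.
cos h₀ = −tan(+17.8°) tan(+19.084°) = -0.1111, h₀ = 1.6821 rad.
Bracket: h₀ sin ϕ sin δ + cos ϕ cos δ sin h₀ = 1.6821×0.30570×0.32695 + 0.95213×0.94504×0.99381 = 0.168124 + 0.894231 = 1.062355.
Q̄ = (S_0/π) × [bracket] = (2673/π) × 1.062355 = 903.9 W/m².

Q̄ ≈ 904 W/m²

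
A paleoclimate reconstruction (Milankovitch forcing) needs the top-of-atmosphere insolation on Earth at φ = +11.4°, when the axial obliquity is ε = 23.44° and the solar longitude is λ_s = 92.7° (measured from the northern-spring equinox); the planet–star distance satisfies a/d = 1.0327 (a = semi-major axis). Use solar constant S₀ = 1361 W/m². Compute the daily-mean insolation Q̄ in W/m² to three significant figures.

Q̄ ≈ 474 W/m²

Solar declination: sin δ = sin ε · sin λ_s = sin 23.44° × sin 92.7° = 0.39735, so δ = +23.412°.
cos H₀ = −tan(+11.4°) tan(+23.412°) = -0.0873, H₀ = 1.6582 rad.
Bracket: H₀ sin φ sin δ + cos φ cos δ sin H₀ = 1.6582×0.19766×0.39735 + 0.98027×0.91767×0.99618 = 0.130235 + 0.896128 = 1.026363.
Inverse-square distance factor (a/d)² = 1.0327² = 1.066469.
Q̄ = (S₀/π) × 1.066469 × [bracket] = (1361/π) × 1.066469 × 1.026363 = 474.2 W/m².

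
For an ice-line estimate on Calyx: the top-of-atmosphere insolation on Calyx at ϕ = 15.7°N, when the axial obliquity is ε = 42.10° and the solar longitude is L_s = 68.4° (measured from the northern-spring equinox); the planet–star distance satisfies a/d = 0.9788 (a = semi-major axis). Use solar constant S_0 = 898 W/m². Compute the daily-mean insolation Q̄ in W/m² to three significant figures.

Q̄ ≈ 284 W/m²

Solar declination: sin δ = sin ε · sin L_s = sin 42.10° × sin 68.4° = 0.62335, so δ = +38.561°.
cos h₀ = −tan(+15.7°) tan(+38.561°) = -0.2241, h₀ = 1.7968 rad.
Bracket: h₀ sin ϕ sin δ + cos ϕ cos δ sin h₀ = 1.7968×0.27060×0.62335 + 0.96269×0.78195×0.97457 = 0.303082 + 0.733632 = 1.036714.
Inverse-square distance factor (a/d)² = 0.9788² = 0.958049.
Q̄ = (S_0/π) × 0.958049 × [bracket] = (898/π) × 0.958049 × 1.036714 = 283.9 W/m².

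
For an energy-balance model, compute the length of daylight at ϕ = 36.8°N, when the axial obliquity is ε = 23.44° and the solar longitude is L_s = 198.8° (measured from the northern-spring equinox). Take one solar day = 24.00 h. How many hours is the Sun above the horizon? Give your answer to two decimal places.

Solar declination: sin δ = sin ε · sin L_s = sin 23.44° × sin 198.8° = -0.12819, so δ = -7.365°.
cos h₀ = −tan ϕ · tan δ = −tan(+36.8°) × tan(-7.365°) = 0.0967, so h₀ = 1.4739 rad = 84.45°.
Daylight = 2h₀/(2π) × 24.00 h = (1.4739/π) × 24.00 = 11.26 h.

11.26 h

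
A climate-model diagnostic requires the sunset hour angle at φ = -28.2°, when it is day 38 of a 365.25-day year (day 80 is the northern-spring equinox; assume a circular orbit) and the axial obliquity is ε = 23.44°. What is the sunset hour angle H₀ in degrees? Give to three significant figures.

Solar longitude: λ_s = 360° × (38 − 80)/365.25 = -41.396°, i.e. -41.396° + 360° = 318.604°.
sin δ = sin 23.44° × sin 318.604° = -0.26304, so δ = -15.251°.
cos H₀ = −tan φ · tan δ = −tan(-28.2°) × tan(-15.251°) = -0.1462, so H₀ = 1.7175 rad = 98.41°.

H₀ = 98.4°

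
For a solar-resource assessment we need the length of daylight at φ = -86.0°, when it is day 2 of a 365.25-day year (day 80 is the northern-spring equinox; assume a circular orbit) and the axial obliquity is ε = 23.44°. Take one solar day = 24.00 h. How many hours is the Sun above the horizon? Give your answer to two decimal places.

24.00 h

Solar longitude: λ_s = 360° × (2 − 80)/365.25 = -76.879°, i.e. -76.879° + 360° = 283.121°.
sin δ = sin 23.44° × sin 283.121° = -0.38740, so δ = -22.793°.
Sunrise equation: cos H₀ = −tan φ · tan δ = -6.0094 ≤ −1, so the Sun never sets (polar day) and H₀ = π.
Daylight = 2H₀/(2π) × 24.00 h = (3.1416/π) × 24.00 = 24.00 h.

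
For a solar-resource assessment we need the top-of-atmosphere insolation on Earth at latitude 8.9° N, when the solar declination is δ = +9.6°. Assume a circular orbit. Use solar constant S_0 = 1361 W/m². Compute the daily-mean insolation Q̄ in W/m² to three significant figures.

cos h₀ = −tan(+8.9°) tan(+9.600°) = -0.0265, h₀ = 1.5973 rad.
Bracket: h₀ sin ϕ sin δ + cos ϕ cos δ sin h₀ = 1.5973×0.15471×0.16677 + 0.98796×0.98600×0.99965 = 0.041212 + 0.973788 = 1.015000.
Q̄ = (S_0/π) × [bracket] = (1361/π) × 1.015000 = 439.7 W/m².

Q̄ ≈ 440 W/m²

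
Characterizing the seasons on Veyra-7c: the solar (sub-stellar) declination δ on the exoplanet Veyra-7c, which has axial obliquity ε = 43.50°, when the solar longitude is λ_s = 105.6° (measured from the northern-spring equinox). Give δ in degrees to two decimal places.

δ = +41.53°

sin δ = sin ε · sin λ_s = sin 43.50° × sin 105.6° = 0.662997.
δ = arcsin(0.662997) = +41.53°.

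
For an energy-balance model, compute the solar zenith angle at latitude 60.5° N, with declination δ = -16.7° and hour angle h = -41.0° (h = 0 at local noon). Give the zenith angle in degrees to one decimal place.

cos θ_z = sin ϕ sin δ + cos ϕ cos δ cos h = -0.250106 + 0.355962 = 0.105856.
θ_z = arccos(0.105856) = 83.9°.

θ_z = 83.9°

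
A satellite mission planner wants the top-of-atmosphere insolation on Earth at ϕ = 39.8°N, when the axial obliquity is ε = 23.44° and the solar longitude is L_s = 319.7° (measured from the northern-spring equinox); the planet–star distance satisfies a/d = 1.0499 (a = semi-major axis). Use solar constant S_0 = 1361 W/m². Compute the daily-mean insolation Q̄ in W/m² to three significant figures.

Solar declination: sin δ = sin ε · sin L_s = sin 23.44° × sin 319.7° = -0.25729, so δ = -14.909°.
cos h₀ = −tan(+39.8°) tan(-14.909°) = 0.2218, h₀ = 1.3471 rad.
Bracket: h₀ sin ϕ sin δ + cos ϕ cos δ sin h₀ = 1.3471×0.64011×-0.25729 + 0.76828×0.96634×0.97509 = -0.221859 + 0.723926 = 0.502067.
Inverse-square distance factor (a/d)² = 1.0499² = 1.102290.
Q̄ = (S_0/π) × 1.102290 × [bracket] = (1361/π) × 1.102290 × 0.502067 = 239.8 W/m².

Q̄ ≈ 240 W/m²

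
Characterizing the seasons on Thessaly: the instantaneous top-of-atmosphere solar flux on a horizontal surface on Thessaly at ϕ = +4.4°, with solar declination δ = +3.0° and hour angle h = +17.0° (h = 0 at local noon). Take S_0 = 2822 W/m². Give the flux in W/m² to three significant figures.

2.70e+03 W/m²

cos θ_z = sin ϕ sin δ + cos ϕ cos δ cos h = 0.004015 + 0.952180 = 0.956195.
Flux = S_0 · cos θ_z = 2822 × 0.956195 = 2698 W/m².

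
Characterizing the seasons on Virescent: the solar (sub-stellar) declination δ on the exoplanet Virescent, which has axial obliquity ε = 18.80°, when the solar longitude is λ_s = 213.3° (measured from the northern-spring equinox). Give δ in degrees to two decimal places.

δ = -10.19°

sin δ = sin ε · sin λ_s = sin 18.80° × sin 213.3° = -0.176931.
δ = arcsin(-0.176931) = -10.19°.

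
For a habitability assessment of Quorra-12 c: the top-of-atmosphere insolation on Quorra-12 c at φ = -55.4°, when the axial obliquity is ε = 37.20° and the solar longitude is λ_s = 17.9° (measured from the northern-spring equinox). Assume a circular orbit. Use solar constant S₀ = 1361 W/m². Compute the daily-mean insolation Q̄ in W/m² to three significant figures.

Q̄ ≈ 147 W/m²

Solar declination: sin δ = sin ε · sin λ_s = sin 37.20° × sin 17.9° = 0.18583, so δ = +10.709°.
cos H₀ = −tan(-55.4°) tan(+10.709°) = 0.2741, H₀ = 1.2931 rad.
Bracket: H₀ sin φ sin δ + cos φ cos δ sin H₀ = 1.2931×-0.82314×0.18583 + 0.56784×0.98258×0.96169 = -0.197798 + 0.536573 = 0.338775.
Q̄ = (S₀/π) × [bracket] = (1361/π) × 0.338775 = 146.8 W/m².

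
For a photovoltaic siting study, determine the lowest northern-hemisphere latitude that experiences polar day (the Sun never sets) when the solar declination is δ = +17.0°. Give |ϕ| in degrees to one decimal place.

Polar day requires cos h₀ = −tan ϕ tan δ ≤ −1, i.e. tan ϕ tan δ ≥ 1.
The boundary is |tan ϕ| · |tan δ| = 1, so |ϕ| = 90° − |δ| = 90° − 17.0° = 73.0° in the northern hemisphere.

|ϕ| = 73.0°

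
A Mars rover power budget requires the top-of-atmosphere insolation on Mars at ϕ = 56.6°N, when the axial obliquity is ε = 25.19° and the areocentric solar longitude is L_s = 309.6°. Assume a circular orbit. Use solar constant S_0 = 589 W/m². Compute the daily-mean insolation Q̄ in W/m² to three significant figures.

sin δ = sin 25.19° × sin 309.6° = -0.32795, so δ = -19.144°.
cos h₀ = −tan(+56.6°) tan(-19.144°) = 0.5265, h₀ = 1.0163 rad.
Bracket: h₀ sin ϕ sin δ + cos ϕ cos δ sin h₀ = 1.0163×0.83485×-0.32795 + 0.55048×0.94470×0.85019 = -0.278252 + 0.442131 = 0.163879.
Q̄ = (S_0/π) × [bracket] = (589/π) × 0.163879 = 30.72 W/m².

Q̄ ≈ 30.7 W/m²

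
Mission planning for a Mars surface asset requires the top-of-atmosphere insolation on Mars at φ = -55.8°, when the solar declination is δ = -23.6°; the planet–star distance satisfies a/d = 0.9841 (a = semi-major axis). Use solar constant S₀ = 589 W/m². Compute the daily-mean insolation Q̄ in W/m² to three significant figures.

Q̄ ≈ 208 W/m²

cos H₀ = −tan(-55.8°) tan(-23.600°) = -0.6429, H₀ = 2.2690 rad.
Bracket: H₀ sin φ sin δ + cos φ cos δ sin H₀ = 2.2690×-0.82708×-0.40035 + 0.56208×0.91636×0.76598 = 0.751315 + 0.394532 = 1.145847.
Inverse-square distance factor (a/d)² = 0.9841² = 0.968453.
Q̄ = (S₀/π) × 0.968453 × [bracket] = (589/π) × 0.968453 × 1.145847 = 208.1 W/m².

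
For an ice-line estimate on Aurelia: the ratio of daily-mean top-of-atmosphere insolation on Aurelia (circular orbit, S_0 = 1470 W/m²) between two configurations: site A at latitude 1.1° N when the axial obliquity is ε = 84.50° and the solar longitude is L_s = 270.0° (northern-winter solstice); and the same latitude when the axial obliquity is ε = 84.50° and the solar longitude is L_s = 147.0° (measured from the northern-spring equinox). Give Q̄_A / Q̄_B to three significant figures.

Q̄_A / Q̄_B ≈ 0.0791

— Configuration A (ϕ=+1.1°):
Solar declination: sin δ = sin ε · sin L_s = sin 84.50° × sin 270.0° = -0.99540, so δ = -84.500°.
cos h₀ = −tan(+1.1°) tan(-84.500°) = 0.1994, h₀ = 1.3700 rad.
Bracket: h₀ sin ϕ sin δ + cos ϕ cos δ sin h₀ = 1.3700×0.01920×-0.99540 + 0.99982×0.09585×0.97992 = -0.026183 + 0.093908 = 0.067725.
Q̄ = (S_0/π) × [bracket] = (1470/π) × 0.067725 = 31.690 W/m².
— Configuration B (ϕ=+1.1°):
Solar declination: sin δ = sin ε · sin L_s = sin 84.50° × sin 147.0° = 0.54213, so δ = +32.829°.
cos h₀ = −tan(+1.1°) tan(+32.829°) = -0.0124, h₀ = 1.5832 rad.
Bracket: h₀ sin ϕ sin δ + cos ϕ cos δ sin h₀ = 1.5832×0.01920×0.54213 + 0.99982×0.84029×0.99992 = 0.016479 + 0.840072 = 0.856551.
Q̄ = (S_0/π) × [bracket] = (1470/π) × 0.856551 = 400.79 W/m².
Ratio Q̄_A / Q̄_B = 31.690 / 400.79 = 0.07907.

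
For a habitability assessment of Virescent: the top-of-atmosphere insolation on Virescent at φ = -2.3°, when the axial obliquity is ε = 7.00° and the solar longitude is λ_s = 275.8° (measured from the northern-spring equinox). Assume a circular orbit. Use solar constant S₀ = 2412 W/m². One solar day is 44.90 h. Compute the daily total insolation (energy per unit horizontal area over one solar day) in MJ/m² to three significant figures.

Solar declination: sin δ = sin ε · sin λ_s = sin 7.00° × sin 275.8° = -0.12125, so δ = -6.964°.
cos H₀ = −tan(-2.3°) tan(-6.964°) = -0.0049, H₀ = 1.5757 rad.
Bracket: H₀ sin φ sin δ + cos φ cos δ sin H₀ = 1.5757×-0.04013×-0.12125 + 0.99919×0.99262×0.99999 = 0.007667 + 0.991806 = 0.999473.
Q̄ = (S₀/π) × [bracket] = (2412/π) × 0.999473 = 767.36 W/m².
Daily total = Q̄ × 44.90 h × 3600 s/h = 767.36 × 44.90 × 3600 / 10⁶ = 124.0 MJ/m².

124 MJ/m²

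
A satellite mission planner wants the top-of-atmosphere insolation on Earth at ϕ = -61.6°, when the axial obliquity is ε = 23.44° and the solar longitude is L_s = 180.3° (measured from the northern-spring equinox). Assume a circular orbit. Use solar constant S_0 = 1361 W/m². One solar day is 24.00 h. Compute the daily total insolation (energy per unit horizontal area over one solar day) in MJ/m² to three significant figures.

17.9 MJ/m²

Solar declination: sin δ = sin ε · sin L_s = sin 23.44° × sin 180.3° = -0.00208, so δ = -0.119°.
cos h₀ = −tan(-61.6°) tan(-0.119°) = -0.0039, h₀ = 1.5746 rad.
Bracket: h₀ sin ϕ sin δ + cos ϕ cos δ sin h₀ = 1.5746×-0.87965×-0.00208 + 0.47562×1.00000×0.99999 = 0.002881 + 0.475615 = 0.478496.
Q̄ = (S_0/π) × [bracket] = (1361/π) × 0.478496 = 207.29 W/m².
Daily total = Q̄ × 24.00 h × 3600 s/h = 207.29 × 24.00 × 3600 / 10⁶ = 17.91 MJ/m².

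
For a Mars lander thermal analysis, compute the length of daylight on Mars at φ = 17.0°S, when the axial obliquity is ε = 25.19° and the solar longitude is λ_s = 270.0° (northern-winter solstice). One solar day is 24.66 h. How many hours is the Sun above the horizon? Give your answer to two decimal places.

13.46 h

Solar declination: sin δ = sin ε · sin λ_s = sin 25.19° × sin 270.0° = -0.42562, so δ = -25.190°.
cos H₀ = −tan φ · tan δ = −tan(-17.0°) × tan(-25.190°) = -0.1438, so H₀ = 1.7151 rad = 98.27°.
Daylight = 2H₀/(2π) × 24.66 h = (1.7151/π) × 24.66 = 13.46 h.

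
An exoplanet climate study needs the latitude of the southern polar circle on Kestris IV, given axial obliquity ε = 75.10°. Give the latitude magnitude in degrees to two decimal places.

The polar circle is the lowest latitude that experiences at least one full rotation of continuous darkness at the northern-summer solstice; it lies at |φ| = 90° − ε = 90° − 75.10° = 14.90°.

14.90°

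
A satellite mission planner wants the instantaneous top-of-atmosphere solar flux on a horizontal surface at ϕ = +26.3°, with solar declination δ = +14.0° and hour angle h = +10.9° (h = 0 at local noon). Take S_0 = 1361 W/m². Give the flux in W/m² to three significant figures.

1.31e+03 W/m²

cos θ_z = sin ϕ sin δ + cos ϕ cos δ cos h = 0.107189 + 0.854164 = 0.961353.
Flux = S_0 · cos θ_z = 1361 × 0.961353 = 1308 W/m².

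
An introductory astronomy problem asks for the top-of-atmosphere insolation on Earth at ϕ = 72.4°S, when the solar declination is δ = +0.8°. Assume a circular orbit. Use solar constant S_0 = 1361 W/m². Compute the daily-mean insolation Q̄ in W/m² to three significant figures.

cos h₀ = −tan(-72.4°) tan(+0.800°) = 0.0440, h₀ = 1.5268 rad.
Bracket: h₀ sin ϕ sin δ + cos ϕ cos δ sin h₀ = 1.5268×-0.95319×0.01396 + 0.30237×0.99990×0.99903 = -0.020316 + 0.302046 = 0.281730.
Q̄ = (S_0/π) × [bracket] = (1361/π) × 0.281730 = 122.1 W/m².

Q̄ ≈ 122 W/m²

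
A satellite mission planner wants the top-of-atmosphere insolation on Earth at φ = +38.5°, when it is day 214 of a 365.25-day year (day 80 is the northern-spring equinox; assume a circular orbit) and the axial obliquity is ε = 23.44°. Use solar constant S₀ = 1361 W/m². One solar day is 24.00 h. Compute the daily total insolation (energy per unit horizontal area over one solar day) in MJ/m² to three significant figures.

Solar longitude: λ_s = 360° × (214 − 80)/365.25 = 132.074°.
sin δ = sin 23.44° × sin 132.074° = 0.29527, so δ = +17.174°.
cos H₀ = −tan(+38.5°) tan(+17.174°) = -0.2458, H₀ = 1.8192 rad.
Bracket: H₀ sin φ sin δ + cos φ cos δ sin H₀ = 1.8192×0.62251×0.29527 + 0.78261×0.95541×0.96931 = 0.334384 + 0.724766 = 1.059150.
Q̄ = (S₀/π) × [bracket] = (1361/π) × 1.059150 = 458.84 W/m².
Daily total = Q̄ × 24.00 h × 3600 s/h = 458.84 × 24.00 × 3600 / 10⁶ = 39.64 MJ/m².

39.6 MJ/m²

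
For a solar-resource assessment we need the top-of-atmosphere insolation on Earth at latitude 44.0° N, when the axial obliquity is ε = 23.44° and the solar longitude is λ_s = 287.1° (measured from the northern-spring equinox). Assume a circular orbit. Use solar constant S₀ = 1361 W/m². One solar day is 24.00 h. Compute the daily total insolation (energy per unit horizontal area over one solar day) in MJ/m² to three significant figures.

11.4 MJ/m²

Solar declination: sin δ = sin ε · sin λ_s = sin 23.44° × sin 287.1° = -0.38020, so δ = -22.346°.
cos H₀ = −tan(+44.0°) tan(-22.346°) = 0.3970, H₀ = 1.1626 rad.
Bracket: H₀ sin φ sin δ + cos φ cos δ sin H₀ = 1.1626×0.69466×-0.38020 + 0.71934×0.92490×0.91783 = -0.307054 + 0.610648 = 0.303594.
Q̄ = (S₀/π) × [bracket] = (1361/π) × 0.303594 = 131.52 W/m².
Daily total = Q̄ × 24.00 h × 3600 s/h = 131.52 × 24.00 × 3600 / 10⁶ = 11.36 MJ/m².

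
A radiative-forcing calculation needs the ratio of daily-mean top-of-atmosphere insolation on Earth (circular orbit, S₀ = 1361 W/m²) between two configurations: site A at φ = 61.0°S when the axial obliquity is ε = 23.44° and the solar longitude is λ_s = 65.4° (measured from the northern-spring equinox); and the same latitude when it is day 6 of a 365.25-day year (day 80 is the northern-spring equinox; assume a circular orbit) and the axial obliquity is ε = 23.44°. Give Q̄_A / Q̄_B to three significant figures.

— Configuration A (φ=-61.0°):
Solar declination: sin δ = sin ε · sin λ_s = sin 23.44° × sin 65.4° = 0.36168, so δ = +21.204°.
cos H₀ = −tan(-61.0°) tan(+21.204°) = 0.6999, H₀ = 0.7956 rad.
Bracket: H₀ sin φ sin δ + cos φ cos δ sin H₀ = 0.7956×-0.87462×0.36168 + 0.48481×0.93230×0.71426 = -0.251674 + 0.322837 = 0.071163.
Q̄ = (S₀/π) × [bracket] = (1361/π) × 0.071163 = 30.829 W/m².
— Configuration B (φ=-61.0°):
Solar longitude: λ_s = 360° × (6 − 80)/365.25 = -72.936°, i.e. -72.936° + 360° = 287.064°.
sin δ = sin 23.44° × sin 287.064° = -0.38028, so δ = -22.351°.
cos H₀ = −tan(-61.0°) tan(-22.351°) = -0.7418, H₀ = 2.4065 rad.
Bracket: H₀ sin φ sin δ + cos φ cos δ sin H₀ = 2.4065×-0.87462×-0.38028 + 0.48481×0.92487×0.67066 = 0.800403 + 0.300715 = 1.101118.
Q̄ = (S₀/π) × [bracket] = (1361/π) × 1.101118 = 477.03 W/m².
Ratio Q̄_A / Q̄_B = 30.829 / 477.03 = 0.06463.

Q̄_A / Q̄_B ≈ 0.0646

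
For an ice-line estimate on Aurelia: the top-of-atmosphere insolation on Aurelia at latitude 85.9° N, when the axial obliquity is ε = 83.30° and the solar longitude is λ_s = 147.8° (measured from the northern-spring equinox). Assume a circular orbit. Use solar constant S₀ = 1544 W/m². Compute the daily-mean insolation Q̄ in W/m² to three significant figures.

Q̄ ≈ 815 W/m²

Solar declination: sin δ = sin ε · sin λ_s = sin 83.30° × sin 147.8° = 0.52924, so δ = +31.954°.
cos H₀ = −tan(+85.9°) tan(+31.954°) = -8.7018 ≤ −1 ⇒ polar day, H₀ = π.
Bracket: H₀ sin φ sin δ + cos φ cos δ sin H₀ = 3.1416×0.99744×0.52924 + 0.07150×0.84847×0.00000 = 1.658404 + 0.000000 = 1.658404.
Q̄ = (S₀/π) × [bracket] = (1544/π) × 1.658404 = 815.1 W/m².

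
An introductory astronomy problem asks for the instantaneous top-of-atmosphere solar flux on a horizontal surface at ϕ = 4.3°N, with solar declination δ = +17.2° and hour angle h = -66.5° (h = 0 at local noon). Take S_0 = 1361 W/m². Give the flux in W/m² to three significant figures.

547 W/m²

cos θ_z = sin ϕ sin δ + cos ϕ cos δ cos h = 0.022172 + 0.379844 = 0.402016.
Flux = S_0 · cos θ_z = 1361 × 0.402016 = 547.1 W/m².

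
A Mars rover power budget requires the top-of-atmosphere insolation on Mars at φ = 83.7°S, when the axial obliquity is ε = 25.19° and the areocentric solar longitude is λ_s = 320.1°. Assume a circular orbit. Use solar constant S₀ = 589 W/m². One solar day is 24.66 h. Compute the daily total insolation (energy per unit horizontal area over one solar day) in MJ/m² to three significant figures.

14.2 MJ/m²

sin δ = sin 25.19° × sin 320.1° = -0.27301, so δ = -15.844°.
cos H₀ = −tan(-83.7°) tan(-15.844°) = -2.5706 ≤ −1 ⇒ polar day, H₀ = π.
Bracket: H₀ sin φ sin δ + cos φ cos δ sin H₀ = 3.1416×-0.99396×-0.27301 + 0.10973×0.96201×0.00000 = 0.852508 + 0.000000 = 0.852508.
Q̄ = (S₀/π) × [bracket] = (589/π) × 0.852508 = 159.83 W/m².
Daily total = Q̄ × 24.66 h × 3600 s/h = 159.83 × 24.66 × 3600 / 10⁶ = 14.19 MJ/m².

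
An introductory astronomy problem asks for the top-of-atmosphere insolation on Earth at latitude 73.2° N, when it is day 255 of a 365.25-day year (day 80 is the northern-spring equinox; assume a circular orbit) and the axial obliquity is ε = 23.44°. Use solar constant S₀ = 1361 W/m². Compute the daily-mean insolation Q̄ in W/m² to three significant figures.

Q̄ ≈ 161 W/m²

Solar longitude: λ_s = 360° × (255 − 80)/365.25 = 172.485°.
sin δ = sin 23.44° × sin 172.485° = 0.05203, so δ = +2.982°.
cos H₀ = −tan(+73.2°) tan(+2.982°) = -0.1726, H₀ = 1.7442 rad.
Bracket: H₀ sin φ sin δ + cos φ cos δ sin H₀ = 1.7442×0.95732×0.05203 + 0.28903×0.99865×0.98500 = 0.086877 + 0.284310 = 0.371187.
Q̄ = (S₀/π) × [bracket] = (1361/π) × 0.371187 = 160.8 W/m².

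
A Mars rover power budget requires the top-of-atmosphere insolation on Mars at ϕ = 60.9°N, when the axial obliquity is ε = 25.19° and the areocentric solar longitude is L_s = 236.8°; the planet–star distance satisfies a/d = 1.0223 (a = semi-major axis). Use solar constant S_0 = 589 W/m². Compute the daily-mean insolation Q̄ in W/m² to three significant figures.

Q̄ ≈ 15.1 W/m²

sin δ = sin 25.19° × sin 236.8° = -0.35614, so δ = -20.864°.
cos h₀ = −tan(+60.9°) tan(-20.864°) = 0.6848, h₀ = 0.8165 rad.
Bracket: h₀ sin ϕ sin δ + cos ϕ cos δ sin h₀ = 0.8165×0.87377×-0.35614 + 0.48634×0.93443×0.72876 = -0.254082 + 0.331185 = 0.077103.
Inverse-square distance factor (a/d)² = 1.0223² = 1.045097.
Q̄ = (S_0/π) × 1.045097 × [bracket] = (589/π) × 1.045097 × 0.077103 = 15.11 W/m².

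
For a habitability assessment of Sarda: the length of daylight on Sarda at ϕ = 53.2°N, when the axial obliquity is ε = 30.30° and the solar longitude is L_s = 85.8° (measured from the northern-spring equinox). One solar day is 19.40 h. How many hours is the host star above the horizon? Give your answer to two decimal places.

15.21 h

Solar declination: sin δ = sin ε · sin L_s = sin 30.30° × sin 85.8° = 0.50317, so δ = +30.210°.
cos h₀ = −tan ϕ · tan δ = −tan(+53.2°) × tan(+30.210°) = -0.7783, so h₀ = 2.4628 rad = 141.11°.
Daylight = 2h₀/(2π) × 19.40 h = (2.4628/π) × 19.40 = 15.21 h.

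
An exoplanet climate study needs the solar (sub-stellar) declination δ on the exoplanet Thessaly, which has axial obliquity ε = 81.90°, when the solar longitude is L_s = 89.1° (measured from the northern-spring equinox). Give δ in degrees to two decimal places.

δ = +81.85°

sin δ = sin ε · sin L_s = sin 81.90° × sin 89.1° = 0.989902.
δ = arcsin(0.989902) = +81.85°.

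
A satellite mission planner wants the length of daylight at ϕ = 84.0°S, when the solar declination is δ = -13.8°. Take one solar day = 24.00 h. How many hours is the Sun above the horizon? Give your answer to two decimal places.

24.00 h

Sunrise equation: cos h₀ = −tan ϕ · tan δ = -2.3370 ≤ −1, so the Sun never sets (polar day) and h₀ = π.
Daylight = 2h₀/(2π) × 24.00 h = (3.1416/π) × 24.00 = 24.00 h.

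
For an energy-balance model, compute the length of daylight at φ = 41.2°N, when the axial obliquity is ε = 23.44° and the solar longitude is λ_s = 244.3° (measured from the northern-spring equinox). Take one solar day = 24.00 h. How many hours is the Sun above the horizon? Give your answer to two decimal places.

Solar declination: sin δ = sin ε · sin λ_s = sin 23.44° × sin 244.3° = -0.35844, so δ = -21.004°.
cos H₀ = −tan φ · tan δ = −tan(+41.2°) × tan(-21.004°) = 0.3361, so H₀ = 1.2280 rad = 70.36°.
Daylight = 2H₀/(2π) × 24.00 h = (1.2280/π) × 24.00 = 9.38 h.

9.38 h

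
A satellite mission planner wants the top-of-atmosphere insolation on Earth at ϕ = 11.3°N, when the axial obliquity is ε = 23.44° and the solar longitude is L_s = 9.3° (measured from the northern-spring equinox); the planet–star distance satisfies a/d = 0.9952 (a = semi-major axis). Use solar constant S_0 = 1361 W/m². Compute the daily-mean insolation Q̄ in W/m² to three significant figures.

Q̄ ≈ 428 W/m²

Solar declination: sin δ = sin ε · sin L_s = sin 23.44° × sin 9.3° = 0.06428, so δ = +3.686°.
cos h₀ = −tan(+11.3°) tan(+3.686°) = -0.0129, h₀ = 1.5837 rad.
Bracket: h₀ sin ϕ sin δ + cos ϕ cos δ sin h₀ = 1.5837×0.19595×0.06428 + 0.98061×0.99793×0.99992 = 0.019948 + 0.978502 = 0.998450.
Inverse-square distance factor (a/d)² = 0.9952² = 0.990423.
Q̄ = (S_0/π) × 0.990423 × [bracket] = (1361/π) × 0.990423 × 0.998450 = 428.4 W/m².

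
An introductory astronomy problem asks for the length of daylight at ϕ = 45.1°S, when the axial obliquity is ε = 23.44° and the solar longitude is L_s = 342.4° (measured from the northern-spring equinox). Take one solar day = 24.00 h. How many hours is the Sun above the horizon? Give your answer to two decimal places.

12.93 h

Solar declination: sin δ = sin ε · sin L_s = sin 23.44° × sin 342.4° = -0.12028, so δ = -6.908°.
cos h₀ = −tan ϕ · tan δ = −tan(-45.1°) × tan(-6.908°) = -0.1216, so h₀ = 1.6927 rad = 96.98°.
Daylight = 2h₀/(2π) × 24.00 h = (1.6927/π) × 24.00 = 12.93 h.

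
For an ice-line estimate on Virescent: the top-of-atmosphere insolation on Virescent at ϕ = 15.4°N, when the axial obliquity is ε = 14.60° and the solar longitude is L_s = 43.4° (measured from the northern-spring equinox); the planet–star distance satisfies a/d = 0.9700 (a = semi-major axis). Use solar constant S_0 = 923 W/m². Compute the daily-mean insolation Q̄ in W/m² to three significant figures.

Solar declination: sin δ = sin ε · sin L_s = sin 14.60° × sin 43.4° = 0.17319, so δ = +9.974°.
cos h₀ = −tan(+15.4°) tan(+9.974°) = -0.0484, h₀ = 1.6193 rad.
Bracket: h₀ sin ϕ sin δ + cos ϕ cos δ sin h₀ = 1.6193×0.26556×0.17319 + 0.96410×0.98489×0.99883 = 0.074475 + 0.948421 = 1.022896.
Inverse-square distance factor (a/d)² = 0.9700² = 0.940900.
Q̄ = (S_0/π) × 0.940900 × [bracket] = (923/π) × 0.940900 × 1.022896 = 282.8 W/m².

Q̄ ≈ 283 W/m²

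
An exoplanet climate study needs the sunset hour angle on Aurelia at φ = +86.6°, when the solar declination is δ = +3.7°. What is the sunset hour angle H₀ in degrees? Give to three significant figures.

H₀ = 180°

Sunrise equation: cos H₀ = −tan φ · tan δ = -1.0885 ≤ −1, so the host star never sets (polar day) and H₀ = π.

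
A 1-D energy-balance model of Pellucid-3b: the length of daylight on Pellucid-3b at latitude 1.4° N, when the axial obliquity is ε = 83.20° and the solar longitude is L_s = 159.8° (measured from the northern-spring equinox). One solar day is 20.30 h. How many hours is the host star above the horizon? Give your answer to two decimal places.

Solar declination: sin δ = sin ε · sin L_s = sin 83.20° × sin 159.8° = 0.34287, so δ = +20.052°.
cos h₀ = −tan ϕ · tan δ = −tan(+1.4°) × tan(+20.052°) = -0.0089, so h₀ = 1.5797 rad = 90.51°.
Daylight = 2h₀/(2π) × 20.30 h = (1.5797/π) × 20.30 = 10.21 h.

10.21 h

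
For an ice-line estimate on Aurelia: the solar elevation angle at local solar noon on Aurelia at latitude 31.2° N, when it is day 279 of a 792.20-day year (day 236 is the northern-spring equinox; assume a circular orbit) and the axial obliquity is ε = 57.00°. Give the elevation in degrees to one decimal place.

Solar longitude: λ_s = 360° × (279 − 236)/792.20 = 19.541°.
sin δ = sin 57.00° × sin 19.541° = 0.28051, so δ = +16.291°.
At local noon the hour angle is zero, so the zenith angle equals |φ − δ| = |+31.2° − (+16.291°)| = 14.909°.
Elevation = 90° − 14.909° = 75.1°.

75.1°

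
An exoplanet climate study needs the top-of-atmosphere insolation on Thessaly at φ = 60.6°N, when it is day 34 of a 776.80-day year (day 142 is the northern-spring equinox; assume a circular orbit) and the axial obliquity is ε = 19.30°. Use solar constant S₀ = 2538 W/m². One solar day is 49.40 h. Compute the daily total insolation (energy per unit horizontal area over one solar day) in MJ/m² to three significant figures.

25.9 MJ/m²

Solar longitude: λ_s = 360° × (34 − 142)/776.80 = -50.051°, i.e. -50.051° + 360° = 309.949°.
sin δ = sin 19.30° × sin 309.949° = -0.25338, so δ = -14.678°.
cos H₀ = −tan(+60.6°) tan(-14.678°) = 0.4648, H₀ = 1.0873 rad.
Bracket: H₀ sin φ sin δ + cos φ cos δ sin H₀ = 1.0873×0.87121×-0.25338 + 0.49090×0.96737×0.88539 = -0.240018 + 0.420456 = 0.180438.
Q̄ = (S₀/π) × [bracket] = (2538/π) × 0.180438 = 145.77 W/m².
Daily total = Q̄ × 49.40 h × 3600 s/h = 145.77 × 49.40 × 3600 / 10⁶ = 25.92 MJ/m².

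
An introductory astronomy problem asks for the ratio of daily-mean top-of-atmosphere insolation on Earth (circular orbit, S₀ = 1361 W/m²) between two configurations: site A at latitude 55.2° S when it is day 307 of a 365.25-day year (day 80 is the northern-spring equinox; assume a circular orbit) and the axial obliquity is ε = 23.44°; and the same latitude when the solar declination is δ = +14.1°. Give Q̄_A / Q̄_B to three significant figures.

Q̄_A / Q̄_B ≈ 3.45

— Configuration A (φ=-55.2°):
Solar longitude: λ_s = 360° × (307 − 80)/365.25 = 223.737°.
sin δ = sin 23.44° × sin 223.737° = -0.27501, so δ = -15.963°.
cos H₀ = −tan(-55.2°) tan(-15.963°) = -0.4116, H₀ = 1.9950 rad.
Bracket: H₀ sin φ sin δ + cos φ cos δ sin H₀ = 1.9950×-0.82115×-0.27501 + 0.57071×0.96144×0.91138 = 0.450520 + 0.500077 = 0.950597.
Q̄ = (S₀/π) × [bracket] = (1361/π) × 0.950597 = 411.82 W/m².
— Configuration B (φ=-55.2°):
cos H₀ = −tan(-55.2°) tan(+14.100°) = 0.3614, H₀ = 1.2010 rad.
Bracket: H₀ sin φ sin δ + cos φ cos δ sin H₀ = 1.2010×-0.82115×0.24362 + 0.57071×0.96987×0.93241 = -0.240258 + 0.516102 = 0.275844.
Q̄ = (S₀/π) × [bracket] = (1361/π) × 0.275844 = 119.50 W/m².
Ratio Q̄_A / Q̄_B = 411.82 / 119.50 = 3.446.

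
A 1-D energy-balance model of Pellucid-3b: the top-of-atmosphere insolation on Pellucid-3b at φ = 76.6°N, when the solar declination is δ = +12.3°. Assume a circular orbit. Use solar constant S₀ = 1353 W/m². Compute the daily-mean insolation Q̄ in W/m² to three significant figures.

Q̄ ≈ 283 W/m²

cos H₀ = −tan(+76.6°) tan(+12.300°) = -0.9152, H₀ = 2.7268 rad.
Bracket: H₀ sin φ sin δ + cos φ cos δ sin H₀ = 2.7268×0.97278×0.21303 + 0.23175×0.97705×0.40296 = 0.565078 + 0.091243 = 0.656321.
Q̄ = (S₀/π) × [bracket] = (1353/π) × 0.656321 = 282.7 W/m².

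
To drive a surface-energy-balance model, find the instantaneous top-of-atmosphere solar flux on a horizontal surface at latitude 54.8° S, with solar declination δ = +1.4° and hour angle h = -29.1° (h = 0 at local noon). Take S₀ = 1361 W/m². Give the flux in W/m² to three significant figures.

cos θ_z = sin φ sin δ + cos φ cos δ cos h = -0.019965 + 0.503520 = 0.483555.
Flux = S₀ · cos θ_z = 1361 × 0.483555 = 658.1 W/m².

658 W/m²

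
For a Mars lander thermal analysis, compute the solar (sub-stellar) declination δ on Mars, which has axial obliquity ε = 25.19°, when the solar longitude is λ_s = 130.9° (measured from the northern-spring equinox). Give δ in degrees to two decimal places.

sin δ = sin ε · sin λ_s = sin 25.19° × sin 130.9° = 0.321707.
δ = arcsin(0.321707) = +18.77°.

δ = +18.77°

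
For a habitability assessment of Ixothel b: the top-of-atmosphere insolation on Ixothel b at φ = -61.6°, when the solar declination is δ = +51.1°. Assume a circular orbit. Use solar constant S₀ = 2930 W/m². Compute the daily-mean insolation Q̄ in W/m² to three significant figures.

cos H₀ = −tan(-61.6°) tan(+51.100°) = 2.2921 ≥ 1 ⇒ polar night, H₀ = 0 and Q̄ = 0.

Q̄ ≈ 0.00 W/m²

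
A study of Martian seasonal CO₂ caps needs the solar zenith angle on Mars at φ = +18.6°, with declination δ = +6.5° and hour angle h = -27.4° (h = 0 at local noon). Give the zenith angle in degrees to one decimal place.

θ_z = 29.3°

cos θ_z = sin φ sin δ + cos φ cos δ cos h = 0.036107 + 0.836034 = 0.872141.
θ_z = arccos(0.872141) = 29.3°.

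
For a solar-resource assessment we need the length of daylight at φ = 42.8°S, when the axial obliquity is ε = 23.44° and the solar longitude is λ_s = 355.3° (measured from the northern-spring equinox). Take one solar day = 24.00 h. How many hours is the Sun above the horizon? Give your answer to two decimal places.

Solar declination: sin δ = sin ε · sin λ_s = sin 23.44° × sin 355.3° = -0.03259, so δ = -1.868°.
cos H₀ = −tan φ · tan δ = −tan(-42.8°) × tan(-1.868°) = -0.0302, so H₀ = 1.6010 rad = 91.73°.
Daylight = 2H₀/(2π) × 24.00 h = (1.6010/π) × 24.00 = 12.23 h.

12.23 h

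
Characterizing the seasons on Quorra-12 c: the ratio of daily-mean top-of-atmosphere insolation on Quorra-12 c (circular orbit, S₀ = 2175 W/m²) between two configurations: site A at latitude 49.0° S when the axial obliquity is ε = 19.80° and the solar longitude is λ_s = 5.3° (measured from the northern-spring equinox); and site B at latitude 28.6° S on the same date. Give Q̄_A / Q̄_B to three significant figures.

— Configuration A (φ=-49.0°):
Solar declination: sin δ = sin ε · sin λ_s = sin 19.80° × sin 5.3° = 0.03129, so δ = +1.793°.
cos H₀ = −tan(-49.0°) tan(+1.793°) = 0.0360, H₀ = 1.5348 rad.
Bracket: H₀ sin φ sin δ + cos φ cos δ sin H₀ = 1.5348×-0.75471×0.03129 + 0.65606×0.99951×0.99935 = -0.036244 + 0.655312 = 0.619068.
Q̄ = (S₀/π) × [bracket] = (2175/π) × 0.619068 = 428.60 W/m².
— Configuration B (φ=-28.6°):
cos H₀ = −tan(-28.6°) tan(+1.793°) = 0.0171, H₀ = 1.5537 rad.
Bracket: H₀ sin φ sin δ + cos φ cos δ sin H₀ = 1.5537×-0.47869×0.03129 + 0.87798×0.99951×0.99985 = -0.023272 + 0.877418 = 0.854146.
Q̄ = (S₀/π) × [bracket] = (2175/π) × 0.854146 = 591.35 W/m².
Ratio Q̄_A / Q̄_B = 428.60 / 591.35 = 0.7248.

Q̄_A / Q̄_B ≈ 0.725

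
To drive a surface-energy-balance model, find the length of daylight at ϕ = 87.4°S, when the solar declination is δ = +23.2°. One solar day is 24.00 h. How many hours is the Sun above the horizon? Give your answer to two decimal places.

cos h₀ = −tan ϕ · tan δ = 9.4385 ≥ 1, so the Sun never rises (polar night) and h₀ = 0.
Daylight = 2h₀/(2π) × 24.00 h = (0.0000/π) × 24.00 = 0.00 h.

0.00 h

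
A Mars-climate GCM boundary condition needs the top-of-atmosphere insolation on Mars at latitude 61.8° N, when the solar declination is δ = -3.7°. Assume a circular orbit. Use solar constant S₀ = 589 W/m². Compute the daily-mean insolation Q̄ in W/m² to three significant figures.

cos H₀ = −tan(+61.8°) tan(-3.700°) = 0.1206, H₀ = 1.4499 rad.
Bracket: H₀ sin φ sin δ + cos φ cos δ sin H₀ = 1.4499×0.88130×-0.06453 + 0.47255×0.99792×0.99270 = -0.082456 + 0.468125 = 0.385669.
Q̄ = (S₀/π) × [bracket] = (589/π) × 0.385669 = 72.31 W/m².

Q̄ ≈ 72.3 W/m²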